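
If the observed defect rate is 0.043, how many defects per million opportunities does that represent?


DPMO = defect_rate * 1000000 = 0.043 * 1000000

43000


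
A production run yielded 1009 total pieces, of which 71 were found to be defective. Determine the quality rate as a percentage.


Formula: Quality Rate = Good Pieces / Total Pieces * 100
Good pieces = 1009 - 71 = 938
QR = 938 / 1009 * 100 = 93.0%

93.0%


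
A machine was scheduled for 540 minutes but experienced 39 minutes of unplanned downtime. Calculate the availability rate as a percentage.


Formula: Availability = (Planned Time - Downtime) / Planned Time * 100
Uptime = 540 - 39 = 501 min
Availability = 501 / 540 * 100 = 92.8%

92.8%


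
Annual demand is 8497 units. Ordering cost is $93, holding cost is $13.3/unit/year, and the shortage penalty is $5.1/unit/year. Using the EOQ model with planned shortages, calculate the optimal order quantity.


Formula: EOQ* = sqrt(2DS/H) * sqrt((H+P)/P)
Base EOQ = sqrt(2*8497*93/13.3) = 344.72 units
Correction = sqrt((13.3+5.1)/5.1) = 1.89943
EOQ* = 344.72 * 1.89943 = 654.8 units

654.8 units


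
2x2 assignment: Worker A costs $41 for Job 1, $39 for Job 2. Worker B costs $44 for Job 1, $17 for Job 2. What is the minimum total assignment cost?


Option 1: A->1 + B->2 = $41 + $17 = $58
Option 2: A->2 + B->1 = $39 + $44 = $83
Min cost = min($58, $83) = $58

$58


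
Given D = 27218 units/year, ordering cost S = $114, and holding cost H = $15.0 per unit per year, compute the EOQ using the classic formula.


Formula: EOQ = sqrt(2 * D * S / H)
Numerator: 2 * 27218 * 114 = 6205704
2DS/H = 6205704 / 15.0 = 413713.6
EOQ = sqrt(413713.6) = 643.2 units

643.2 units


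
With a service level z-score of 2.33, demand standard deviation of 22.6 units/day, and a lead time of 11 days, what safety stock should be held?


Formula: SS = z * sigma_d * sqrt(LT)
sqrt(LT) = sqrt(11) = 3.3166
SS = 2.33 * 22.6 * 3.3166
SS = 174.6 units

174.6 units


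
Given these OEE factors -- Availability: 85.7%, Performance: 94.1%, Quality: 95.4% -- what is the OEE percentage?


Formula: OEE = Availability * Performance * Quality / 10000
A * P = 85.7% * 94.1% / 100 = 80.64%
OEE = 80.64% * 95.4% / 100 = 76.9%

76.9%


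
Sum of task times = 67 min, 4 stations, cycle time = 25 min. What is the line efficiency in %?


Formula: Efficiency = Sum of Task Times / (N_stations * CT) * 100
Total station capacity = 4 stations * 25 min = 100 min
Efficiency = 67 / 100 * 100 = 67.0%

67.0%


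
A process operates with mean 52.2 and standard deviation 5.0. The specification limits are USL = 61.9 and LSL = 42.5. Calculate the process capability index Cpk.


Cpu = (61.9 - 52.2) / (3 * 5.0) = 0.65
Cpl = (52.2 - 42.5) / (3 * 5.0) = 0.65
Cpk = min(0.65, 0.65) = 0.65

0.65


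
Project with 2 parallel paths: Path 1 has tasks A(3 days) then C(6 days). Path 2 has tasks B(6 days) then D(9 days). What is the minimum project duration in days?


Path 1 = 3 + 6 = 9 days
Path 2 = 6 + 9 = 15 days
Duration = max(9, 15) = 15 days

15 days


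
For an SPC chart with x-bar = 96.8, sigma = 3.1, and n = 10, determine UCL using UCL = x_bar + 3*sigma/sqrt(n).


UCL = 96.8 + 3 * 3.1 / sqrt(10)

99.74


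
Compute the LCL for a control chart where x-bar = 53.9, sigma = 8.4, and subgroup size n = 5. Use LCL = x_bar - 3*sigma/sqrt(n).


LCL = 53.9 - 3 * 8.4 / sqrt(5)

42.63


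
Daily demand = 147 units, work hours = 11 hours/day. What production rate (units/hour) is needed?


Formula: Production Rate = Daily Demand / Available Hours
Rate = 147 units/day / 11 hours/day
Rate = 13.4 units/hour

13.4 units/hour


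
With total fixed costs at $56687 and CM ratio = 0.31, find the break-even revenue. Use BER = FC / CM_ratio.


Formula: BER = Fixed Costs / Contribution Margin Ratio
BER = $56687 / 0.31
BER = $182861.29 (to the nearest cent)

$182861.29


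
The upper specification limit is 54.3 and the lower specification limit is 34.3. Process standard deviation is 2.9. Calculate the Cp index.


Cp = (54.3 - 34.3) / (6 * 2.9)

1.15


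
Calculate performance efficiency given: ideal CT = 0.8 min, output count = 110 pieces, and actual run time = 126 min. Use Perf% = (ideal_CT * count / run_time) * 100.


Formula: Performance = (Ideal CT * Total Count) / Run Time * 100
Ideal output time = 0.8 * 110 = 88.0 min
Performance = 88.0 / 126 * 100 = 69.8%

69.8%


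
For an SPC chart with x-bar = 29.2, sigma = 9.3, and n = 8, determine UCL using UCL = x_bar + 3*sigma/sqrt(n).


UCL = 29.2 + 3 * 9.3 / sqrt(8)

39.06


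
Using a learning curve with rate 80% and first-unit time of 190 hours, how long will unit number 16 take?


Formula: T_n = T_1 * (learning_rate)^(log2(n)) where learning_rate = rate/100
Doublings = log2(16) = 4
T_n = 190 * 0.8^4
T_n = 190 * 0.4096 = 77.8 hours

77.8 hours


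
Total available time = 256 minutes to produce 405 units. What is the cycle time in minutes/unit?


Formula: CT = Available Time / Number of Units
CT = 256 min / 405 units
CT = 0.63 min/unit

0.63 min/unit


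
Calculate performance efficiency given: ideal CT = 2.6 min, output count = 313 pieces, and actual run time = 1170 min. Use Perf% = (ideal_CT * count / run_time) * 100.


Formula: Performance = (Ideal CT * Total Count) / Run Time * 100
Ideal output time = 2.6 * 313 = 813.8 min
Performance = 813.8 / 1170 * 100 = 69.6%

69.6%


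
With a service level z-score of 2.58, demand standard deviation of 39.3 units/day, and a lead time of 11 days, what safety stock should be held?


Formula: SS = z * sigma_d * sqrt(LT)
sqrt(LT) = sqrt(11) = 3.3166
SS = 2.58 * 39.3 * 3.3166
SS = 336.3 units

336.3 units


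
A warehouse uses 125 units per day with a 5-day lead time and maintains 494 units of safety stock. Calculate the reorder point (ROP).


Formula: ROP = (Daily Demand * Lead Time) + Safety Stock
Demand during lead time = 125 * 5 = 625 units
ROP = 625 + 494 = 1119 units

1119 units


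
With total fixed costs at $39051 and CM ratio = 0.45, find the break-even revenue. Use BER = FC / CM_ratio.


Formula: BER = Fixed Costs / Contribution Margin Ratio
BER = $39051 / 0.45
BER = $86780.00 (to the nearest cent)

$86780.00


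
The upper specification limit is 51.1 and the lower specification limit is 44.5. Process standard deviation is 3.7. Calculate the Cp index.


Cp = (51.1 - 44.5) / (6 * 3.7)

0.3


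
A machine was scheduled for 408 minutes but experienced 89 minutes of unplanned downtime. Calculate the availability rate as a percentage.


Formula: Availability = (Planned Time - Downtime) / Planned Time * 100
Uptime = 408 - 89 = 319 min
Availability = 319 / 408 * 100 = 78.2%

78.2%


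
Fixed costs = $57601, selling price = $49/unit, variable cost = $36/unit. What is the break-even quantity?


Formula: BEQ = Fixed Costs / (Price - Variable Cost)
Contribution margin = $49 - $36 = $13/unit
BEQ = ceil($57601 / $13/unit) = ceil(4430.85) = 4431 units

4431 units


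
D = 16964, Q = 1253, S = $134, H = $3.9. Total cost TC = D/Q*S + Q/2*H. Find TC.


TC = 16964/1253 * 134 + 1253/2 * 3.9

$4257.54


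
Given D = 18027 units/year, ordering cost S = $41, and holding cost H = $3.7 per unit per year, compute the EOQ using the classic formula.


Formula: EOQ = sqrt(2 * D * S / H)
Numerator: 2 * 18027 * 41 = 1478214
2DS/H = 1478214 / 3.7 = 399517.3
EOQ = sqrt(399517.3) = 632.1 units

632.1 units


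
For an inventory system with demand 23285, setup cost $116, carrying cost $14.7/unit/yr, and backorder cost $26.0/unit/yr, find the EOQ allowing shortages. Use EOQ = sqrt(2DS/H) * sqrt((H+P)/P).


Formula: EOQ* = sqrt(2DS/H) * sqrt((H+P)/P)
Base EOQ = sqrt(2*23285*116/14.7) = 606.21 units
Correction = sqrt((14.7+26.0)/26.0) = 1.25115
EOQ* = 606.21 * 1.25115 = 758.5 units

758.5 units


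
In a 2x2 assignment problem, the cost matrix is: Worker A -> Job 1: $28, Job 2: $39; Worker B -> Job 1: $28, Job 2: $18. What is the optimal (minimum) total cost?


Option 1: A->1 + B->2 = $28 + $18 = $46
Option 2: A->2 + B->1 = $39 + $28 = $67
Min cost = min($46, $67) = $46

$46


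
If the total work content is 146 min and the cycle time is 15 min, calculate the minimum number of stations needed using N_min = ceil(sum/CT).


Formula: N_min = ceil(Sum of Task Times / Cycle Time)
N_min = ceil(146 min / 15 min) = ceil(9.7333)
N_min = 10 stations

10


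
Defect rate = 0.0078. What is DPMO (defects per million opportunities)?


DPMO = defect_rate * 1000000 = 0.0078 * 1000000

7800


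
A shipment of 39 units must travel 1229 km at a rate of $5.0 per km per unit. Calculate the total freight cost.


TC = dist * cost * units = 1229 * 5.0 * 39 = $239655.00

$239655.00


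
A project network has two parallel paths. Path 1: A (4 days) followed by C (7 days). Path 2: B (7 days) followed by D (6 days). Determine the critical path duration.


Path 1 = 4 + 7 = 11 days
Path 2 = 7 + 6 = 13 days
Duration = max(11, 13) = 13 days

13 days


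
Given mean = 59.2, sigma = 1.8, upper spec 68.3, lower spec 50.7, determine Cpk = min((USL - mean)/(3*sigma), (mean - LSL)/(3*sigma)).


Cpu = (68.3 - 59.2) / (3 * 1.8) = 1.69
Cpl = (59.2 - 50.7) / (3 * 1.8) = 1.57
Cpk = min(1.69, 1.57) = 1.57

1.57


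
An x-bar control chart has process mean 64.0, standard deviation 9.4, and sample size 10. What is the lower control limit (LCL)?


LCL = 64.0 - 3 * 9.4 / sqrt(10)

55.08


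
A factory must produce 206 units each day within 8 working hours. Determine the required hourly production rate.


Formula: Production Rate = Daily Demand / Available Hours
Rate = 206 units/day / 8 hours/day
Rate = 25.8 units/hour

25.8 units/hour


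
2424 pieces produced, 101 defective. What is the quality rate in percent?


Formula: Quality Rate = Good Pieces / Total Pieces * 100
Good pieces = 2424 - 101 = 2323
QR = 2323 / 2424 * 100 = 95.8%

95.8%


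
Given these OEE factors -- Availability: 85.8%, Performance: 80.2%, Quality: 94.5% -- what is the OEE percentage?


Formula: OEE = Availability * Performance * Quality / 10000
A * P = 85.8% * 80.2% / 100 = 68.81%
OEE = 68.81% * 94.5% / 100 = 65.0%

65.0%


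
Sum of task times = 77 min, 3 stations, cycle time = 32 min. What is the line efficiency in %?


Formula: Efficiency = Sum of Task Times / (N_stations * CT) * 100
Total station capacity = 3 stations * 32 min = 96 min
Efficiency = 77 / 96 * 100 = 80.2%

80.2%


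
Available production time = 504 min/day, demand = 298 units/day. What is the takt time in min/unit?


Formula: Takt Time = Available Production Time / Customer Demand
Takt = 504 min/day / 298 units/day
Takt = 1.69 min/unit

1.69 min/unit


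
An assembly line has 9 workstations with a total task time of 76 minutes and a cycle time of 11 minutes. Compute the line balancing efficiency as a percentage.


Formula: Efficiency = Sum of Task Times / (N_stations * CT) * 100
Total station capacity = 9 stations * 11 min = 99 min
Efficiency = 76 / 99 * 100 = 76.8%

76.8%


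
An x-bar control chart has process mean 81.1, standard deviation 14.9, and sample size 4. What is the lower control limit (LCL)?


LCL = 81.1 - 3 * 14.9 / sqrt(4)

58.75


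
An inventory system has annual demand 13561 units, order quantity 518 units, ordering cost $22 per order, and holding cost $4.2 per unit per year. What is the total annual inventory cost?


TC = 13561/518 * 22 + 518/2 * 4.2

$1663.75


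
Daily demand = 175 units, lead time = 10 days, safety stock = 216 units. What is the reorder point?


Formula: ROP = (Daily Demand * Lead Time) + Safety Stock
Demand during lead time = 175 * 10 = 1750 units
ROP = 1750 + 216 = 1966 units

1966 units


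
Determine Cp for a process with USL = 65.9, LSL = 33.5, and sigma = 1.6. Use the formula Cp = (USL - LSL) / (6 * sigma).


Cp = (65.9 - 33.5) / (6 * 1.6)

3.38


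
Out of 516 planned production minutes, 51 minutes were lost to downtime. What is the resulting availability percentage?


Formula: Availability = (Planned Time - Downtime) / Planned Time * 100
Uptime = 516 - 51 = 465 min
Availability = 465 / 516 * 100 = 90.1%

90.1%


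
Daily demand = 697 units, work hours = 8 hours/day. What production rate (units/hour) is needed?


Formula: Production Rate = Daily Demand / Available Hours
Rate = 697 units/day / 8 hours/day
Rate = 87.1 units/hour

87.1 units/hour


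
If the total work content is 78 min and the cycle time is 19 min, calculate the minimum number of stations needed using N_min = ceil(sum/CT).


Formula: N_min = ceil(Sum of Task Times / Cycle Time)
N_min = ceil(78 min / 19 min) = ceil(4.1053)
N_min = 5 stations

5


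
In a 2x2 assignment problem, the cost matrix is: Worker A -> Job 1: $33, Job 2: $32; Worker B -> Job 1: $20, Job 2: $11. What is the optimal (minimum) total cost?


Option 1: A->1 + B->2 = $33 + $11 = $44
Option 2: A->2 + B->1 = $32 + $20 = $52
Min cost = min($44, $52) = $44

$44


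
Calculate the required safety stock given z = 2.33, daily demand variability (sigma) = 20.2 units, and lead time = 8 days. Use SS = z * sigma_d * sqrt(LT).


Formula: SS = z * sigma_d * sqrt(LT)
sqrt(LT) = sqrt(8) = 2.8284
SS = 2.33 * 20.2 * 2.8284
SS = 133.1 units

133.1 units


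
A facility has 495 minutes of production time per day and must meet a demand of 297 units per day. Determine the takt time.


Formula: Takt Time = Available Production Time / Customer Demand
Takt = 495 min/day / 297 units/day
Takt = 1.67 min/unit

1.67 min/unit


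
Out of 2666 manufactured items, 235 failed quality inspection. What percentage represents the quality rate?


Formula: Quality Rate = Good Pieces / Total Pieces * 100
Good pieces = 2666 - 235 = 2431
QR = 2431 / 2666 * 100 = 91.2%

91.2%


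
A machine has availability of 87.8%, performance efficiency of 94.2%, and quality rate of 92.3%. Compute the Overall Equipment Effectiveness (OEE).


Formula: OEE = Availability * Performance * Quality / 10000
A * P = 87.8% * 94.2% / 100 = 82.71%
OEE = 82.71% * 92.3% / 100 = 76.3%

76.3%


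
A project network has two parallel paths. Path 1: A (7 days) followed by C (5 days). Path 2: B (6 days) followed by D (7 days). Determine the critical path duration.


Path 1 = 7 + 5 = 12 days
Path 2 = 6 + 7 = 13 days
Duration = max(12, 13) = 13 days

13 days


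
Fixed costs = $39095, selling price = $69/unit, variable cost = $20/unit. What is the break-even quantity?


Formula: BEQ = Fixed Costs / (Price - Variable Cost)
Contribution margin = $69 - $20 = $49/unit
BEQ = ceil($39095 / $49/unit) = ceil(797.86) = 798 units

798 units


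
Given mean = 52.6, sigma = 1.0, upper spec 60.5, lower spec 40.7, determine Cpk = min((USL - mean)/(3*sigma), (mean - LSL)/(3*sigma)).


Cpu = (60.5 - 52.6) / (3 * 1.0) = 2.63
Cpl = (52.6 - 40.7) / (3 * 1.0) = 3.97
Cpk = min(2.63, 3.97) = 2.63

2.63


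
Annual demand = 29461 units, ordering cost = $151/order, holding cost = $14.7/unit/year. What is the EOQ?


Formula: EOQ = sqrt(2 * D * S / H)
Numerator: 2 * 29461 * 151 = 8897222
2DS/H = 8897222 / 14.7 = 605253.2
EOQ = sqrt(605253.2) = 778.0 units

778.0 units


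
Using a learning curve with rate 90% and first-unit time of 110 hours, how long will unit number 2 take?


Formula: T_n = T_1 * (learning_rate)^(log2(n)) where learning_rate = rate/100
Doublings = log2(2) = 1
T_n = 110 * 0.9^1
T_n = 110 * 0.9 = 99.0 hours

99.0 hours


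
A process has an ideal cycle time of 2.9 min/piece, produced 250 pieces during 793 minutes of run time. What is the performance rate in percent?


Formula: Performance = (Ideal CT * Total Count) / Run Time * 100
Ideal output time = 2.9 * 250 = 725.0 min
Performance = 725.0 / 793 * 100 = 91.4%

91.4%


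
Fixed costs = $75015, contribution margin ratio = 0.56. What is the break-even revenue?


Formula: BER = Fixed Costs / Contribution Margin Ratio
BER = $75015 / 0.56
BER = $133955.36 (to the nearest cent)

$133955.36


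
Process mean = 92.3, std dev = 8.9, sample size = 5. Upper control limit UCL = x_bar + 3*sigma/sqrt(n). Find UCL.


UCL = 92.3 + 3 * 8.9 / sqrt(5)

104.24


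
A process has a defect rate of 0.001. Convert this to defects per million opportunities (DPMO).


DPMO = defect_rate * 1000000 = 0.001 * 1000000

1000


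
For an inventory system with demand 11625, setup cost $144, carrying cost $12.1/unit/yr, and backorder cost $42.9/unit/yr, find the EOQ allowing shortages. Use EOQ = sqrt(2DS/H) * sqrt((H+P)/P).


Formula: EOQ* = sqrt(2DS/H) * sqrt((H+P)/P)
Base EOQ = sqrt(2*11625*144/12.1) = 526.02 units
Correction = sqrt((12.1+42.9)/42.9) = 1.13228
EOQ* = 526.02 * 1.13228 = 595.6 units

595.6 units


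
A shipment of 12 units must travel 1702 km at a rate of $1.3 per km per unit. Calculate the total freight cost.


TC = dist * cost * units = 1702 * 1.3 * 12 = $26551.20

$26551.20


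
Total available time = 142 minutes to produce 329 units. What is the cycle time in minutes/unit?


Formula: CT = Available Time / Number of Units
CT = 142 min / 329 units
CT = 0.43 min/unit

0.43 min/unit


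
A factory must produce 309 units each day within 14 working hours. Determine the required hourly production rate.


Formula: Production Rate = Daily Demand / Available Hours
Rate = 309 units/day / 14 hours/day
Rate = 22.1 units/hour

22.1 units/hour


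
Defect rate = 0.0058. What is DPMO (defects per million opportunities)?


DPMO = defect_rate * 1000000 = 0.0058 * 1000000

5800


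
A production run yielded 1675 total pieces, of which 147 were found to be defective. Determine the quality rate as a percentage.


Formula: Quality Rate = Good Pieces / Total Pieces * 100
Good pieces = 1675 - 147 = 1528
QR = 1528 / 1675 * 100 = 91.2%

91.2%


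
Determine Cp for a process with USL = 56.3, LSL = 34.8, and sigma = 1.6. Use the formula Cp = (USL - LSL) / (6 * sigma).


Cp = (56.3 - 34.8) / (6 * 1.6)

2.24


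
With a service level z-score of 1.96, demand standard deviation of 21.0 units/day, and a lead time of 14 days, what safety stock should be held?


Formula: SS = z * sigma_d * sqrt(LT)
sqrt(LT) = sqrt(14) = 3.7417
SS = 1.96 * 21.0 * 3.7417
SS = 154.0 units

154.0 units


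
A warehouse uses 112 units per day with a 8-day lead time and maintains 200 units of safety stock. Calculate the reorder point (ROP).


Formula: ROP = (Daily Demand * Lead Time) + Safety Stock
Demand during lead time = 112 * 8 = 896 units
ROP = 896 + 200 = 1096 units

1096 units


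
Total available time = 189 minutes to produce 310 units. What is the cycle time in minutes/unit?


Formula: CT = Available Time / Number of Units
CT = 189 min / 310 units
CT = 0.61 min/unit

0.61 min/unit


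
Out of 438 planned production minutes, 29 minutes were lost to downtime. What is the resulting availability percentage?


Formula: Availability = (Planned Time - Downtime) / Planned Time * 100
Uptime = 438 - 29 = 409 min
Availability = 409 / 438 * 100 = 93.4%

93.4%


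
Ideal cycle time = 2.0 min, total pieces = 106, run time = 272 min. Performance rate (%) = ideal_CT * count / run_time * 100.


Formula: Performance = (Ideal CT * Total Count) / Run Time * 100
Ideal output time = 2.0 * 106 = 212.0 min
Performance = 212.0 / 272 * 100 = 77.9%

77.9%


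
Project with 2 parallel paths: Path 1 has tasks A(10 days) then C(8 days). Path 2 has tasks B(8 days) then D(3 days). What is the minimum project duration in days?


Path 1 = 10 + 8 = 18 days
Path 2 = 8 + 3 = 11 days
Duration = max(18, 11) = 18 days

18 days


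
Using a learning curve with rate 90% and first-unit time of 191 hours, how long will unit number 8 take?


Formula: T_n = T_1 * (learning_rate)^(log2(n)) where learning_rate = rate/100
Doublings = log2(8) = 3
T_n = 191 * 0.9^3
T_n = 191 * 0.729 = 139.2 hours

139.2 hours


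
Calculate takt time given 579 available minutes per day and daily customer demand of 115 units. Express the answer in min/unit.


Formula: Takt Time = Available Production Time / Customer Demand
Takt = 579 min/day / 115 units/day
Takt = 5.03 min/unit

5.03 min/unit


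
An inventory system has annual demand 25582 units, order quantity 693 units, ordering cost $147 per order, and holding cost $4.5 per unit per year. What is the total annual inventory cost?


TC = 25582/693 * 147 + 693/2 * 4.5

$6985.73


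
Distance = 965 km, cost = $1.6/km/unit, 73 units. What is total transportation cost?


TC = dist * cost * units = 965 * 1.6 * 73 = $112712.00

$112712.00


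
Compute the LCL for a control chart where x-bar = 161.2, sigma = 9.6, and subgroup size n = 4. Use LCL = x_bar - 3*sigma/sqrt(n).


LCL = 161.2 - 3 * 9.6 / sqrt(4)

146.8


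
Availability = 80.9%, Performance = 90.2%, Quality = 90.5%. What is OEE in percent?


Formula: OEE = Availability * Performance * Quality / 10000
A * P = 80.9% * 90.2% / 100 = 72.97%
OEE = 72.97% * 90.5% / 100 = 66.0%

66.0%


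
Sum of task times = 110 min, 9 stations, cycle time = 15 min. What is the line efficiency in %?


Formula: Efficiency = Sum of Task Times / (N_stations * CT) * 100
Total station capacity = 9 stations * 15 min = 135 min
Efficiency = 110 / 135 * 100 = 81.5%

81.5%


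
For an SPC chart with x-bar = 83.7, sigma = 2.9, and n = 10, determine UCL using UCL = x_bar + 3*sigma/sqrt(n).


UCL = 83.7 + 3 * 2.9 / sqrt(10)

86.45


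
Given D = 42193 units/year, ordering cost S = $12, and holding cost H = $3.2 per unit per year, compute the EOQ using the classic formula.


Formula: EOQ = sqrt(2 * D * S / H)
Numerator: 2 * 42193 * 12 = 1012632
2DS/H = 1012632 / 3.2 = 316447.5
EOQ = sqrt(316447.5) = 562.5 units

562.5 units


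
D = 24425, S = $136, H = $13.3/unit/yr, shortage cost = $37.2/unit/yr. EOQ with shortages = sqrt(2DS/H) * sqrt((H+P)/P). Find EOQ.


Formula: EOQ* = sqrt(2DS/H) * sqrt((H+P)/P)
Base EOQ = sqrt(2*24425*136/13.3) = 706.77 units
Correction = sqrt((13.3+37.2)/37.2) = 1.16513
EOQ* = 706.77 * 1.16513 = 823.5 units

823.5 units


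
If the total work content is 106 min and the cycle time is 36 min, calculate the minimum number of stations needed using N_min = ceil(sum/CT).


Formula: N_min = ceil(Sum of Task Times / Cycle Time)
N_min = ceil(106 min / 36 min) = ceil(2.9444)
N_min = 3 stations

3


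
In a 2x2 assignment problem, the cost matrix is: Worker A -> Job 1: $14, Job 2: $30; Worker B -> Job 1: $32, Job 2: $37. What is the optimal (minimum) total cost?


Option 1: A->1 + B->2 = $14 + $37 = $51
Option 2: A->2 + B->1 = $30 + $32 = $62
Min cost = min($51, $62) = $51

$51


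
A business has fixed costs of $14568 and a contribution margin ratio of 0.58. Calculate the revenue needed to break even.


Formula: BER = Fixed Costs / Contribution Margin Ratio
BER = $14568 / 0.58
BER = $25117.24 (to the nearest cent)

$25117.24


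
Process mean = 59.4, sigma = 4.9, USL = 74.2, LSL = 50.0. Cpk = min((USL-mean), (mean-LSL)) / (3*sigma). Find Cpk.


Cpu = (74.2 - 59.4) / (3 * 4.9) = 1.01
Cpl = (59.4 - 50.0) / (3 * 4.9) = 0.64
Cpk = min(1.01, 0.64) = 0.64

0.64


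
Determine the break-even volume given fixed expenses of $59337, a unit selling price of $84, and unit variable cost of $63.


Formula: BEQ = Fixed Costs / (Price - Variable Cost)
Contribution margin = $84 - $63 = $21/unit
BEQ = ceil($59337 / $21/unit) = ceil(2825.57) = 2826 units

2826 units


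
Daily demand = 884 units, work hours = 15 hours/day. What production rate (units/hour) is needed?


Formula: Production Rate = Daily Demand / Available Hours
Rate = 884 units/day / 15 hours/day
Rate = 58.9 units/hour

58.9 units/hour


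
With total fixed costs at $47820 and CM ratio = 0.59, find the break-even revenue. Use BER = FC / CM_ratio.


Formula: BER = Fixed Costs / Contribution Margin Ratio
BER = $47820 / 0.59
BER = $81050.85 (to the nearest cent)

$81050.85


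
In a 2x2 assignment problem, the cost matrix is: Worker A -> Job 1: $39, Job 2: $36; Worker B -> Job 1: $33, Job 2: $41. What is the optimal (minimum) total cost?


Option 1: A->1 + B->2 = $39 + $41 = $80
Option 2: A->2 + B->1 = $36 + $33 = $69
Min cost = min($80, $69) = $69

$69


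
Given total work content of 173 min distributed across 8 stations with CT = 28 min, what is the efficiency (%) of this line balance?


Formula: Efficiency = Sum of Task Times / (N_stations * CT) * 100
Total station capacity = 8 stations * 28 min = 224 min
Efficiency = 173 / 224 * 100 = 77.2%

77.2%


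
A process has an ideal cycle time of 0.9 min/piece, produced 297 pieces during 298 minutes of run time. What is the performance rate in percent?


Formula: Performance = (Ideal CT * Total Count) / Run Time * 100
Ideal output time = 0.9 * 297 = 267.3 min
Performance = 267.3 / 298 * 100 = 89.7%

89.7%


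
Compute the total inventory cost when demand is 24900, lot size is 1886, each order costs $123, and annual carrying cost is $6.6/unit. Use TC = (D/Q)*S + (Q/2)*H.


TC = 24900/1886 * 123 + 1886/2 * 6.6

$7847.71


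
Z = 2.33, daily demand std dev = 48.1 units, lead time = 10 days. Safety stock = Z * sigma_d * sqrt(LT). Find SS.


Formula: SS = z * sigma_d * sqrt(LT)
sqrt(LT) = sqrt(10) = 3.1623
SS = 2.33 * 48.1 * 3.1623
SS = 354.4 units

354.4 units


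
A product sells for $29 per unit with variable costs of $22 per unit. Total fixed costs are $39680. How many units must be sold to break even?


Formula: BEQ = Fixed Costs / (Price - Variable Cost)
Contribution margin = $29 - $22 = $7/unit
BEQ = ceil($39680 / $7/unit) = ceil(5668.57) = 5669 units

5669 units


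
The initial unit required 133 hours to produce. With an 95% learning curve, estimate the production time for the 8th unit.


Formula: T_n = T_1 * (learning_rate)^(log2(n)) where learning_rate = rate/100
Doublings = log2(8) = 3
T_n = 133 * 0.95^3
T_n = 133 * 0.8574 = 114.0 hours

114.0 hours


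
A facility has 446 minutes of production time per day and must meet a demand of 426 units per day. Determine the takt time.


Formula: Takt Time = Available Production Time / Customer Demand
Takt = 446 min/day / 426 units/day
Takt = 1.05 min/unit

1.05 min/unit


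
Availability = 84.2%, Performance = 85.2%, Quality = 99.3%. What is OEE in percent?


Formula: OEE = Availability * Performance * Quality / 10000
A * P = 84.2% * 85.2% / 100 = 71.74%
OEE = 71.74% * 99.3% / 100 = 71.2%

71.2%


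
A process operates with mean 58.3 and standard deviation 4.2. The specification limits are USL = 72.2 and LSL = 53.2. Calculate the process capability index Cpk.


Cpu = (72.2 - 58.3) / (3 * 4.2) = 1.1
Cpl = (58.3 - 53.2) / (3 * 4.2) = 0.4
Cpk = min(1.1, 0.4) = 0.4

0.4


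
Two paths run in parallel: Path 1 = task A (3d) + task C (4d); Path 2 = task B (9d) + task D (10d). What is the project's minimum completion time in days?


Path 1 = 3 + 4 = 7 days
Path 2 = 9 + 10 = 19 days
Duration = max(7, 19) = 19 days

19 days


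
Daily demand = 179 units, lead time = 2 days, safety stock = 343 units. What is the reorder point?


Formula: ROP = (Daily Demand * Lead Time) + Safety Stock
Demand during lead time = 179 * 2 = 358 units
ROP = 358 + 343 = 701 units

701 units


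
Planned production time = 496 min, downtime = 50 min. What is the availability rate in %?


Formula: Availability = (Planned Time - Downtime) / Planned Time * 100
Uptime = 496 - 50 = 446 min
Availability = 446 / 496 * 100 = 89.9%

89.9%


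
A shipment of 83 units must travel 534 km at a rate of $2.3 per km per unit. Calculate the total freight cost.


TC = dist * cost * units = 534 * 2.3 * 83 = $101940.60

$101940.60


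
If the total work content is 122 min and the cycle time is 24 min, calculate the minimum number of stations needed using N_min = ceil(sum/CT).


Formula: N_min = ceil(Sum of Task Times / Cycle Time)
N_min = ceil(122 min / 24 min) = ceil(5.0833)
N_min = 6 stations

6


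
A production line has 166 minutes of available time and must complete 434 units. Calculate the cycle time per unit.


Formula: CT = Available Time / Number of Units
CT = 166 min / 434 units
CT = 0.38 min/unit

0.38 min/unit


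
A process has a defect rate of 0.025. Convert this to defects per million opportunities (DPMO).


DPMO = defect_rate * 1000000 = 0.025 * 1000000

25000


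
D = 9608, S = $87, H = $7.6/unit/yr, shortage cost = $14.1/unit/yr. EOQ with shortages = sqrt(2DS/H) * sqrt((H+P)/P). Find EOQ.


Formula: EOQ* = sqrt(2DS/H) * sqrt((H+P)/P)
Base EOQ = sqrt(2*9608*87/7.6) = 469.01 units
Correction = sqrt((7.6+14.1)/14.1) = 1.24057
EOQ* = 469.01 * 1.24057 = 581.8 units

581.8 units


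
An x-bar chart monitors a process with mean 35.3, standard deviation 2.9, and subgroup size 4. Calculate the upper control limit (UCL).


UCL = 35.3 + 3 * 2.9 / sqrt(4)

39.65


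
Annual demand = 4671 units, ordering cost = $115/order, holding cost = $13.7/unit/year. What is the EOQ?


Formula: EOQ = sqrt(2 * D * S / H)
Numerator: 2 * 4671 * 115 = 1074330
2DS/H = 1074330 / 13.7 = 78418.2
EOQ = sqrt(78418.2) = 280.0 units

280.0 units


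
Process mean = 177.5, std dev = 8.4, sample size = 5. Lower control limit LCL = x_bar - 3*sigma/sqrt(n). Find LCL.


LCL = 177.5 - 3 * 8.4 / sqrt(5)

166.23


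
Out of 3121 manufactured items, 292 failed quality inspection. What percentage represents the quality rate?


Formula: Quality Rate = Good Pieces / Total Pieces * 100
Good pieces = 3121 - 292 = 2829
QR = 2829 / 3121 * 100 = 90.6%

90.6%


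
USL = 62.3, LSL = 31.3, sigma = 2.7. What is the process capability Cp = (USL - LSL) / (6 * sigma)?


Cp = (62.3 - 31.3) / (6 * 2.7)

1.91


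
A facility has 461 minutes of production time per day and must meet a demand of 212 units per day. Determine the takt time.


Formula: Takt Time = Available Production Time / Customer Demand
Takt = 461 min/day / 212 units/day
Takt = 2.17 min/unit

2.17 min/unit


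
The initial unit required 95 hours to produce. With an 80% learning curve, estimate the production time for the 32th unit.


Formula: T_n = T_1 * (learning_rate)^(log2(n)) where learning_rate = rate/100
Doublings = log2(32) = 5
T_n = 95 * 0.8^5
T_n = 95 * 0.3277 = 31.1 hours

31.1 hours


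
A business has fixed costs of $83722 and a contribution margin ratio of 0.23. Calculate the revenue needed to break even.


Formula: BER = Fixed Costs / Contribution Margin Ratio
BER = $83722 / 0.23
BER = $364008.70 (to the nearest cent)

$364008.70


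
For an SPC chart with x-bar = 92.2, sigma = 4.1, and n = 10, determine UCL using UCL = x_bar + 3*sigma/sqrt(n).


UCL = 92.2 + 3 * 4.1 / sqrt(10)

96.09


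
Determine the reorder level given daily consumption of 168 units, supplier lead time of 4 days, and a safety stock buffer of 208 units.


Formula: ROP = (Daily Demand * Lead Time) + Safety Stock
Demand during lead time = 168 * 4 = 672 units
ROP = 672 + 208 = 880 units

880 units


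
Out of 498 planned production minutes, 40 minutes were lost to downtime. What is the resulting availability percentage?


Formula: Availability = (Planned Time - Downtime) / Planned Time * 100
Uptime = 498 - 40 = 458 min
Availability = 458 / 498 * 100 = 92.0%

92.0%


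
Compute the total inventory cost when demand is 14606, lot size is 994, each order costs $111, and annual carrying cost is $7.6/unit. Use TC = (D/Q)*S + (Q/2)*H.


TC = 14606/994 * 111 + 994/2 * 7.6

$5408.25


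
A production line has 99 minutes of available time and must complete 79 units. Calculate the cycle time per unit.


Formula: CT = Available Time / Number of Units
CT = 99 min / 79 units
CT = 1.25 min/unit

1.25 min/unit


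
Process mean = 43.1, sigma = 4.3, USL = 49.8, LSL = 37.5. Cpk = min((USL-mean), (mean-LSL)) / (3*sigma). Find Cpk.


Cpu = (49.8 - 43.1) / (3 * 4.3) = 0.52
Cpl = (43.1 - 37.5) / (3 * 4.3) = 0.43
Cpk = min(0.52, 0.43) = 0.43

0.43


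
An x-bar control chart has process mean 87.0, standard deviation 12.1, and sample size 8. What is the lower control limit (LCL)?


LCL = 87.0 - 3 * 12.1 / sqrt(8)

74.17


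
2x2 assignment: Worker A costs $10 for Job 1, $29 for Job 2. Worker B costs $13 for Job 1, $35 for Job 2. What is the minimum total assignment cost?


Option 1: A->1 + B->2 = $10 + $35 = $45
Option 2: A->2 + B->1 = $29 + $13 = $42
Min cost = min($45, $42) = $42

$42


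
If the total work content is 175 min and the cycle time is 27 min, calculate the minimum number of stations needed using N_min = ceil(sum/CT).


Formula: N_min = ceil(Sum of Task Times / Cycle Time)
N_min = ceil(175 min / 27 min) = ceil(6.4815)
N_min = 7 stations

7


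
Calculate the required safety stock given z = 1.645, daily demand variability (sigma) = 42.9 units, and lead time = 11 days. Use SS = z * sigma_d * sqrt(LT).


Formula: SS = z * sigma_d * sqrt(LT)
sqrt(LT) = sqrt(11) = 3.3166
SS = 1.645 * 42.9 * 3.3166
SS = 234.1 units

234.1 units


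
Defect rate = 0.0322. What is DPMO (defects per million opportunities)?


DPMO = defect_rate * 1000000 = 0.0322 * 1000000

32200


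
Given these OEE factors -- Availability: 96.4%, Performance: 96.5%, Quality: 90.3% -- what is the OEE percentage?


Formula: OEE = Availability * Performance * Quality / 10000
A * P = 96.4% * 96.5% / 100 = 93.03%
OEE = 93.03% * 90.3% / 100 = 84.0%

84.0%


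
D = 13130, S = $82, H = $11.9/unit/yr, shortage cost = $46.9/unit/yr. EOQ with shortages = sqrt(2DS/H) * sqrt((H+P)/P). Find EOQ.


Formula: EOQ* = sqrt(2DS/H) * sqrt((H+P)/P)
Base EOQ = sqrt(2*13130*82/11.9) = 425.38 units
Correction = sqrt((11.9+46.9)/46.9) = 1.1197
EOQ* = 425.38 * 1.1197 = 476.3 units

476.3 units


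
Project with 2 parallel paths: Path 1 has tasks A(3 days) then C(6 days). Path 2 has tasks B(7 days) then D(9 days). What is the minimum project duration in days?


Path 1 = 3 + 6 = 9 days
Path 2 = 7 + 9 = 16 days
Duration = max(9, 16) = 16 days

16 days


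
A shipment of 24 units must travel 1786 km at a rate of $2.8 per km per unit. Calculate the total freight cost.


TC = dist * cost * units = 1786 * 2.8 * 24 = $120019.20

$120019.20


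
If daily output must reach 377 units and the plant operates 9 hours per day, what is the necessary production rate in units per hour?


Formula: Production Rate = Daily Demand / Available Hours
Rate = 377 units/day / 9 hours/day
Rate = 41.9 units/hour

41.9 units/hour


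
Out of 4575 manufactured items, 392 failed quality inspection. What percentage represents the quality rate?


Formula: Quality Rate = Good Pieces / Total Pieces * 100
Good pieces = 4575 - 392 = 4183
QR = 4183 / 4575 * 100 = 91.4%

91.4%


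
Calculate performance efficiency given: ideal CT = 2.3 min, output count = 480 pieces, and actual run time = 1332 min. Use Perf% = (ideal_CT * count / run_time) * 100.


Formula: Performance = (Ideal CT * Total Count) / Run Time * 100
Ideal output time = 2.3 * 480 = 1104.0 min
Performance = 1104.0 / 1332 * 100 = 82.9%

82.9%


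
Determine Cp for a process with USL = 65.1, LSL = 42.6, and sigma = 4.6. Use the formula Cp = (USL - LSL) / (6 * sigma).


Cp = (65.1 - 42.6) / (6 * 4.6)

0.82


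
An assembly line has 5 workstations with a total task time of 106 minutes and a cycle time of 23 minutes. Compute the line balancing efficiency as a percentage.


Formula: Efficiency = Sum of Task Times / (N_stations * CT) * 100
Total station capacity = 5 stations * 23 min = 115 min
Efficiency = 106 / 115 * 100 = 92.2%

92.2%


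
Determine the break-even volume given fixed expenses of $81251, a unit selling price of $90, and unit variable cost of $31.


Formula: BEQ = Fixed Costs / (Price - Variable Cost)
Contribution margin = $90 - $31 = $59/unit
BEQ = ceil($81251 / $59/unit) = ceil(1377.14) = 1378 units

1378 units


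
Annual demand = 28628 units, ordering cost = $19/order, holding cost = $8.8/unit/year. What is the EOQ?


Formula: EOQ = sqrt(2 * D * S / H)
Numerator: 2 * 28628 * 19 = 1087864
2DS/H = 1087864 / 8.8 = 123620.9
EOQ = sqrt(123620.9) = 351.6 units

351.6 units


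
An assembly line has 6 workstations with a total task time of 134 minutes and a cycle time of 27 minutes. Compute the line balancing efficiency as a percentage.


Formula: Efficiency = Sum of Task Times / (N_stations * CT) * 100
Total station capacity = 6 stations * 27 min = 162 min
Efficiency = 134 / 162 * 100 = 82.7%

82.7%


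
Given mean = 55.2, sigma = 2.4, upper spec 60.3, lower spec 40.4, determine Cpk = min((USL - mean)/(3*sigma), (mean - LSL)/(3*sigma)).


Cpu = (60.3 - 55.2) / (3 * 2.4) = 0.71
Cpl = (55.2 - 40.4) / (3 * 2.4) = 2.06
Cpk = min(0.71, 2.06) = 0.71

0.71


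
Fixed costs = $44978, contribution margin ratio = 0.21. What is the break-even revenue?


Formula: BER = Fixed Costs / Contribution Margin Ratio
BER = $44978 / 0.21
BER = $214180.95 (to the nearest cent)

$214180.95


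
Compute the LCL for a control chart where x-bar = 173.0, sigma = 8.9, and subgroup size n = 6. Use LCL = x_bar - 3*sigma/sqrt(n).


LCL = 173.0 - 3 * 8.9 / sqrt(6)

162.1


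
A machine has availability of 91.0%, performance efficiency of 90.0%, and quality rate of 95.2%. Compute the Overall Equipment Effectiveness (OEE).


Formula: OEE = Availability * Performance * Quality / 10000
A * P = 91.0% * 90.0% / 100 = 81.9%
OEE = 81.9% * 95.2% / 100 = 78.0%

78.0%


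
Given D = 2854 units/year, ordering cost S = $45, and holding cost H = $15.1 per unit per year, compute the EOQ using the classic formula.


Formula: EOQ = sqrt(2 * D * S / H)
Numerator: 2 * 2854 * 45 = 256860
2DS/H = 256860 / 15.1 = 17010.6
EOQ = sqrt(17010.6) = 130.4 units

130.4 units


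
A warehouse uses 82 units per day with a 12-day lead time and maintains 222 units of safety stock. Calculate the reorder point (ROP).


Formula: ROP = (Daily Demand * Lead Time) + Safety Stock
Demand during lead time = 82 * 12 = 984 units
ROP = 984 + 222 = 1206 units

1206 units


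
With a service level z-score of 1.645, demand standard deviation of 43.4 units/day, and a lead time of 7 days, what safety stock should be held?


Formula: SS = z * sigma_d * sqrt(LT)
sqrt(LT) = sqrt(7) = 2.6458
SS = 1.645 * 43.4 * 2.6458
SS = 188.9 units

188.9 units


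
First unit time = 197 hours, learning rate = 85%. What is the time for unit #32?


Formula: T_n = T_1 * (learning_rate)^(log2(n)) where learning_rate = rate/100
Doublings = log2(32) = 5
T_n = 197 * 0.85^5
T_n = 197 * 0.4437 = 87.4 hours

87.4 hours


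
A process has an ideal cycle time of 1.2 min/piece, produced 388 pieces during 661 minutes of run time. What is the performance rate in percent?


Formula: Performance = (Ideal CT * Total Count) / Run Time * 100
Ideal output time = 1.2 * 388 = 465.6 min
Performance = 465.6 / 661 * 100 = 70.4%

70.4%


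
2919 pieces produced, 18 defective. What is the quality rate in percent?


Formula: Quality Rate = Good Pieces / Total Pieces * 100
Good pieces = 2919 - 18 = 2901
QR = 2901 / 2919 * 100 = 99.4%

99.4%


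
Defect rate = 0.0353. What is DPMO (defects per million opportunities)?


DPMO = defect_rate * 1000000 = 0.0353 * 1000000

35300


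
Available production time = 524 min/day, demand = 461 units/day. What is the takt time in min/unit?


Formula: Takt Time = Available Production Time / Customer Demand
Takt = 524 min/day / 461 units/day
Takt = 1.14 min/unit

1.14 min/unit


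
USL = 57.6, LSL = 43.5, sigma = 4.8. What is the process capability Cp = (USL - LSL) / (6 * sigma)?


Cp = (57.6 - 43.5) / (6 * 4.8)

0.49


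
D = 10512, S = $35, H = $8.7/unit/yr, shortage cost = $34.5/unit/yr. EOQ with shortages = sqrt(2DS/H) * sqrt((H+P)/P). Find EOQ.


Formula: EOQ* = sqrt(2DS/H) * sqrt((H+P)/P)
Base EOQ = sqrt(2*10512*35/8.7) = 290.83 units
Correction = sqrt((8.7+34.5)/34.5) = 1.11901
EOQ* = 290.83 * 1.11901 = 325.4 units

325.4 units
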